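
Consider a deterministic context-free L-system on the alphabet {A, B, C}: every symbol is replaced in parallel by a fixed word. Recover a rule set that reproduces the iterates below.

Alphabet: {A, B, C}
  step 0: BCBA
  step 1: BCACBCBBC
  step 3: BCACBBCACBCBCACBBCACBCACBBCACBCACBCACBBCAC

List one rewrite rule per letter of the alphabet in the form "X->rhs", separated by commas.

A->BBC, B->BC, C->AC

  step 0 ⇒ step 1: BCBA ⇒ BC·AC·BC·BBC
    A ↦ BBC
    B ↦ BC
    C ↦ AC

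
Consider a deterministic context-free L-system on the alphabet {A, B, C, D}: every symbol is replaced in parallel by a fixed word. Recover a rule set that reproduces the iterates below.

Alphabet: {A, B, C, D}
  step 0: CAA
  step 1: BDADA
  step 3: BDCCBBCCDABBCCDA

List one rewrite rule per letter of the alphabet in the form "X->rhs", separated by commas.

  step 0 ⇒ step 1: CAA ⇒ B·DA·DA
    A ↦ DA
    C ↦ B
    B ↦ BD  (constrained at step 1)
    D ↦ CC  (constrained at step 1)

A->DA, B->BD, C->B, D->CC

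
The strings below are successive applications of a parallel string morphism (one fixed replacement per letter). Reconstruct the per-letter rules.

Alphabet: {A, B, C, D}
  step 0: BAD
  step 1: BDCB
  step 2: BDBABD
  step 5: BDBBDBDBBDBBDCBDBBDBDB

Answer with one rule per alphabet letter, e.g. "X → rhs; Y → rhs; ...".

A->C, B->BD, C->A, D->B

  step 1 ⇒ step 2: BDCB ⇒ BD·B·A·BD
    B ↦ BD
    C ↦ A
    D ↦ B
  step 0 ⇒ step 1: BAD ⇒ BD·C·B
    A ↦ C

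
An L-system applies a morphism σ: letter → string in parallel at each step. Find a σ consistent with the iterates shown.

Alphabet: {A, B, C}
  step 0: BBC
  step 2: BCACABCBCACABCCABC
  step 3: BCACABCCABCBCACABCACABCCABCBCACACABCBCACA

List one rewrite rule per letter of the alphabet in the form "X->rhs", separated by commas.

A->BC, B->BCA, C->CA

  step 2 ⇒ step 3: BCACABCBCACABCCABC ⇒ BCA·CA·BC·CA·BC·BCA·CA·BCA·CA·BC·CA·BC·BCA·CA·CA·BC·BCA·CA
    A ↦ BC
    B ↦ BCA
    C ↦ CA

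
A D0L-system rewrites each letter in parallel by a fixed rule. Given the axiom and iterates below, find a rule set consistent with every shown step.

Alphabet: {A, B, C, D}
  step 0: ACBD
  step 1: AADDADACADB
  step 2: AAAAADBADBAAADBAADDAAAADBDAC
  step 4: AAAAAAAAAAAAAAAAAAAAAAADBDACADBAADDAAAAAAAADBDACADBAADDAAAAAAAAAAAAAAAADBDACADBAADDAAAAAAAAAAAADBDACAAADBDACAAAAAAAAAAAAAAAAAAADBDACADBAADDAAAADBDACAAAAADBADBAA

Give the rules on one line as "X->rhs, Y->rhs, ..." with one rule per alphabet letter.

  step 1 ⇒ step 2: AADDADACADB ⇒ AA·AA·ADB·ADB·AA·ADB·AA·DDA·AA·ADB·DAC
    A ↦ AA
    B ↦ DAC
    C ↦ DDA
    D ↦ ADB

A->AA, B->DAC, C->DDA, D->ADB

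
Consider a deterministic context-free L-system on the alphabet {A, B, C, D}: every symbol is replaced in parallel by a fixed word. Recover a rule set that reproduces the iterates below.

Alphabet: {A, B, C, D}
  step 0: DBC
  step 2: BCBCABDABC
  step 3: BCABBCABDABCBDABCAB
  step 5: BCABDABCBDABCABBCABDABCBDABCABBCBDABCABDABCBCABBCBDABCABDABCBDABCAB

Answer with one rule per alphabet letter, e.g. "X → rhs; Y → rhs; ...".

A->DA, B->BC, C->AB, D->B

  step 2 ⇒ step 3: BCBCABDABC ⇒ BC·AB·BC·AB·DA·BC·B·DA·BC·AB
    A ↦ DA
    B ↦ BC
    C ↦ AB
    D ↦ B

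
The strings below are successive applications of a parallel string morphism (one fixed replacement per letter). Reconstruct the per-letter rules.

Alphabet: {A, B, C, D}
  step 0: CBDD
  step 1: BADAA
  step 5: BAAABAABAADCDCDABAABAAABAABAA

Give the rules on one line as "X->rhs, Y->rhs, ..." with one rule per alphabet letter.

  step 0 ⇒ step 1: CBDD ⇒ BA·D·A·A
    B ↦ D
    C ↦ BA
    D ↦ A
    A ↦ CD  (constrained at step 1)

A->CD, B->D, C->BA, D->A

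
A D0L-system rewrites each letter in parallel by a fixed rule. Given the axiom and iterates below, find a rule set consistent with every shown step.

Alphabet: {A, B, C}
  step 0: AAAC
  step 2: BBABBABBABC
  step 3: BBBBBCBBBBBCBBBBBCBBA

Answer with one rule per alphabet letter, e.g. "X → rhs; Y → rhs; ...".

  step 2 ⇒ step 3: BBABBABBABC ⇒ BB·BB·BC·BB·BB·BC·BB·BB·BC·BB·A
    A ↦ BC
    B ↦ BB
    C ↦ A

A->BC, B->BB, C->A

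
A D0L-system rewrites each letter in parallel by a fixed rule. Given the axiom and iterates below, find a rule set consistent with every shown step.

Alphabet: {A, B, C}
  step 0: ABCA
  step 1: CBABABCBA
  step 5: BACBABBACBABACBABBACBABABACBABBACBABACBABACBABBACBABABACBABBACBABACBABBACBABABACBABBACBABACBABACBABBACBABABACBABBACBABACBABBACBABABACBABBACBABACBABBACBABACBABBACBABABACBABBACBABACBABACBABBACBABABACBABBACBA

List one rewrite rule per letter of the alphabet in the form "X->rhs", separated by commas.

A->CBA, B->BA, C->B

  step 0 ⇒ step 1: ABCA ⇒ CBA·BA·B·CBA
    A ↦ CBA
    B ↦ BA
    C ↦ B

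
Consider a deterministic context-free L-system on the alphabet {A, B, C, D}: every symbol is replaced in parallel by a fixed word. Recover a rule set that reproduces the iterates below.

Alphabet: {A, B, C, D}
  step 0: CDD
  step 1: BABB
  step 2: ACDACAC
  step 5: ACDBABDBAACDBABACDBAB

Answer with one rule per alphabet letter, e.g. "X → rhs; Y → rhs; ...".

  step 1 ⇒ step 2: BABB ⇒ AC·D·AC·AC
    A ↦ D
    B ↦ AC
  step 0 ⇒ step 1: CDD ⇒ BA·B·B
    C ↦ BA
  step 0 ⇒ step 1: CDD ⇒ BA·B·B
    D ↦ B

A->D, B->AC, C->BA, D->B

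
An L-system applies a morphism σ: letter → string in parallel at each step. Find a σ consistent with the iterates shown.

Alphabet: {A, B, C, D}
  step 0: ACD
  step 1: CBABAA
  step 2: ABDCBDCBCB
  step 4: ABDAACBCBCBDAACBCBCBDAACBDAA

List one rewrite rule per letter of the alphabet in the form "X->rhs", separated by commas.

  step 1 ⇒ step 2: CBABAA ⇒ AB·D·CB·D·CB·CB
    A ↦ CB
    B ↦ D
    C ↦ AB
  step 0 ⇒ step 1: ACD ⇒ CB·AB·AA
    D ↦ AA

A->CB, B->D, C->AB, D->AA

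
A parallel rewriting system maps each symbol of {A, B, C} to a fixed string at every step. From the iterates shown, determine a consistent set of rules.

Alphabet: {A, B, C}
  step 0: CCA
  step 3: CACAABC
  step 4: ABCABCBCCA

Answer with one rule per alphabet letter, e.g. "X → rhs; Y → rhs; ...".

  step 3 ⇒ step 4: CACAABC ⇒ A·BC·A·BC·BC·C·A
    A ↦ BC
    B ↦ C
    C ↦ A

A->BC, B->C, C->A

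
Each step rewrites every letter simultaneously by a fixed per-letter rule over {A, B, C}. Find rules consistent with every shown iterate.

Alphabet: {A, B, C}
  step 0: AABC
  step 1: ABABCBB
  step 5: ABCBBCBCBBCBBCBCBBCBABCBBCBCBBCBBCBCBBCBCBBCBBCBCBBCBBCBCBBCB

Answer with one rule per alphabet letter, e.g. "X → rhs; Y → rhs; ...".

  step 0 ⇒ step 1: AABC ⇒ AB·AB·CB·B
    A ↦ AB
    B ↦ CB
    C ↦ B

A->AB, B->CB, C->B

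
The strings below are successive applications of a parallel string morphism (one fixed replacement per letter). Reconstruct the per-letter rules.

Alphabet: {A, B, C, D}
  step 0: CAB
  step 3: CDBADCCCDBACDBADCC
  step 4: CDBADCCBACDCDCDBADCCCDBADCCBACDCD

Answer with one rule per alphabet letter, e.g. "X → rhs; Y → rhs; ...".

A->CC, B->D, C->CD, D->BA

  step 3 ⇒ step 4: CDBADCCCDBACDBADCC ⇒ CD·BA·D·CC·BA·CD·CD·CD·BA·D·CC·CD·BA·D·CC·BA·CD·CD
    A ↦ CC
    B ↦ D
    C ↦ CD
    D ↦ BA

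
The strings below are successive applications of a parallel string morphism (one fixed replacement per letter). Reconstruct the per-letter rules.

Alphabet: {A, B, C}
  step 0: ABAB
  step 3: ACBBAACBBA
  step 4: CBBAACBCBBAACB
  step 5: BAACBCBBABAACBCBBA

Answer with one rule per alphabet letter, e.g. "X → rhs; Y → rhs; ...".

A->CB, B->A, C->B

  step 4 ⇒ step 5: CBBAACBCBBAACB ⇒ B·A·A·CB·CB·B·A·B·A·A·CB·CB·B·A
    A ↦ CB
    B ↦ A
    C ↦ B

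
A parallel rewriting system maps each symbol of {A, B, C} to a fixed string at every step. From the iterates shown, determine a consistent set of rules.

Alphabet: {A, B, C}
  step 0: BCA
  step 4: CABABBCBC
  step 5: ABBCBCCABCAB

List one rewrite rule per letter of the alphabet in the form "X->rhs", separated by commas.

A->B, B->C, C->AB

  step 4 ⇒ step 5: CABABBCBC ⇒ AB·B·C·B·C·C·AB·C·AB
    A ↦ B
    B ↦ C
    C ↦ AB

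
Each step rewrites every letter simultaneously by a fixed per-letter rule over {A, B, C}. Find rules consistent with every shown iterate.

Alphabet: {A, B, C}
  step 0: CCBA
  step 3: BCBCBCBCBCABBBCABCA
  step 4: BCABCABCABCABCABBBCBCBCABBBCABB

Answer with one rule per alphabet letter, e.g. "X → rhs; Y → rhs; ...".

A->BB, B->BC, C->A

  step 3 ⇒ step 4: BCBCBCBCBCABBBCABCA ⇒ BC·A·BC·A·BC·A·BC·A·BC·A·BB·BC·BC·BC·A·BB·BC·A·BB
    A ↦ BB
    B ↦ BC
    C ↦ A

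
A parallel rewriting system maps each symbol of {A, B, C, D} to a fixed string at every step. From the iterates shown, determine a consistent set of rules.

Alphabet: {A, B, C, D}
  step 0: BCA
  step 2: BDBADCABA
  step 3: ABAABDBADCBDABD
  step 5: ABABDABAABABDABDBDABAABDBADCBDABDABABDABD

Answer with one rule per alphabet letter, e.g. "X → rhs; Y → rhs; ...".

  step 2 ⇒ step 3: BDBADCABA ⇒ A·BA·A·BD·BA·DC·BD·A·BD
    A ↦ BD
    B ↦ A
    C ↦ DC
    D ↦ BA

A->BD, B->A, C->DC, D->BA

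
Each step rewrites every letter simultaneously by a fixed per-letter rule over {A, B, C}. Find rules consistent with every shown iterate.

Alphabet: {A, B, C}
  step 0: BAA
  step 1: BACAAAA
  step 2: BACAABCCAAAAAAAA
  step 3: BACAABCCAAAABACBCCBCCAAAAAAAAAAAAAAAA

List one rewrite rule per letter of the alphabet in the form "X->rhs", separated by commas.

A->AA, B->BAC, C->BCC

  step 2 ⇒ step 3: BACAABCCAAAAAAAA ⇒ BAC·AA·BCC·AA·AA·BAC·BCC·BCC·AA·AA·AA·AA·AA·AA·AA·AA
    A ↦ AA
    B ↦ BAC
    C ↦ BCC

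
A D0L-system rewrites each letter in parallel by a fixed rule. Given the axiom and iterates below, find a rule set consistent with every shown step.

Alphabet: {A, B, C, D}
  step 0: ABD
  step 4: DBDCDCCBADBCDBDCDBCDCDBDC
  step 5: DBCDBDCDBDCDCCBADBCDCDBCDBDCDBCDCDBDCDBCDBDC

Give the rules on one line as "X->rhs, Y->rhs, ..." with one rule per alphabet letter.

  step 4 ⇒ step 5: DBDCDCCBADBCDBDCDBCDCDBDC ⇒ DB·C·DB·DC·DB·DC·DC·C·BA·DB·C·DC·DB·C·DB·DC·DB·C·DC·DB·DC·DB·C·DB·DC
    A ↦ BA
    B ↦ C
    C ↦ DC
    D ↦ DB

A->BA, B->C, C->DC, D->DB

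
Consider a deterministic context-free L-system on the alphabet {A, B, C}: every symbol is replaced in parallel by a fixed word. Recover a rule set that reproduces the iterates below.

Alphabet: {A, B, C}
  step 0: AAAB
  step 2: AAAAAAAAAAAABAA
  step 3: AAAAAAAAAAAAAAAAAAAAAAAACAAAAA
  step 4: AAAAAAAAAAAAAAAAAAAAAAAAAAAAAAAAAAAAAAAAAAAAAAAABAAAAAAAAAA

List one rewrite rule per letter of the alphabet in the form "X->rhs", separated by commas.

  step 3 ⇒ step 4: AAAAAAAAAAAAAAAAAAAAAAAACAAAAA ⇒ AA·AA·AA·AA·AA·AA·AA·AA·AA·AA·AA·AA·AA·AA·AA·AA·AA·AA·AA·AA·AA·AA·AA·AA·B·AA·AA·AA·AA·AA
    A ↦ AA
    C ↦ B
  step 2 ⇒ step 3: AAAAAAAAAAAABAA ⇒ AA·AA·AA·AA·AA·AA·AA·AA·AA·AA·AA·AA·CA·AA·AA
    B ↦ CA

A->AA, B->CA, C->B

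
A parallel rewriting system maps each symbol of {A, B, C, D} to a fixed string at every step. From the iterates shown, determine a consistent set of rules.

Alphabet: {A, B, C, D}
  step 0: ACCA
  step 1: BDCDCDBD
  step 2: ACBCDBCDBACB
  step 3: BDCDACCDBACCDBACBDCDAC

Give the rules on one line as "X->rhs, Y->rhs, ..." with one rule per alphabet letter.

A->BD, B->AC, C->CD, D->B

  step 2 ⇒ step 3: ACBCDBCDBACB ⇒ BD·CD·AC·CD·B·AC·CD·B·AC·BD·CD·AC
    A ↦ BD
    B ↦ AC
    C ↦ CD
    D ↦ B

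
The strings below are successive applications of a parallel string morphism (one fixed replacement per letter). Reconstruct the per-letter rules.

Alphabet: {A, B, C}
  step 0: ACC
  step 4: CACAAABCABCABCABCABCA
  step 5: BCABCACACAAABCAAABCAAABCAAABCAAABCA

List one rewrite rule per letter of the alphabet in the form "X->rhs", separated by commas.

  step 4 ⇒ step 5: CACAAABCABCABCABCABCA ⇒ B·CA·B·CA·CA·CA·AA·B·CA·AA·B·CA·AA·B·CA·AA·B·CA·AA·B·CA
    A ↦ CA
    B ↦ AA
    C ↦ B

A->CA, B->AA, C->B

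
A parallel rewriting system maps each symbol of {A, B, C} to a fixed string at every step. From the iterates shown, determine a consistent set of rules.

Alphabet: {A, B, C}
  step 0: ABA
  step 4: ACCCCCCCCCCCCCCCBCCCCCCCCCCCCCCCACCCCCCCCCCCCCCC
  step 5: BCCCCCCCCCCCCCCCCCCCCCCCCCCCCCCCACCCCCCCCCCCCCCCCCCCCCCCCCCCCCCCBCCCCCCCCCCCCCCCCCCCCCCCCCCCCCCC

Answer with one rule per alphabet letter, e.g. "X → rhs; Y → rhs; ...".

A->BC, B->AC, C->CC

  step 4 ⇒ step 5: ACCCCCCCCCCCCCCCBCCCCCCCCCCCCCCCACCCCCCCCCCCCCCC ⇒ BC·CC·CC·CC·CC·CC·CC·CC·CC·CC·CC·CC·CC·CC·CC·CC·AC·CC·CC·CC·CC·CC·CC·CC·CC·CC·CC·CC·CC·CC·CC·CC·BC·CC·CC·CC·CC·CC·CC·CC·CC·CC·CC·CC·CC·CC·CC·CC
    A ↦ BC
    B ↦ AC
    C ↦ CC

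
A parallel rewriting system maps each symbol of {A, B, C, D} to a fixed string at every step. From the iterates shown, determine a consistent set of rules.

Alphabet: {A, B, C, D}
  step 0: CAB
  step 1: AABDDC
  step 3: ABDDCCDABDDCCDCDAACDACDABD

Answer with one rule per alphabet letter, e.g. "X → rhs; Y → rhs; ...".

A->ABD, B->DC, C->A, D->CD

  step 0 ⇒ step 1: CAB ⇒ A·ABD·DC
    A ↦ ABD
    B ↦ DC
    C ↦ A
    D ↦ CD  (constrained at step 1)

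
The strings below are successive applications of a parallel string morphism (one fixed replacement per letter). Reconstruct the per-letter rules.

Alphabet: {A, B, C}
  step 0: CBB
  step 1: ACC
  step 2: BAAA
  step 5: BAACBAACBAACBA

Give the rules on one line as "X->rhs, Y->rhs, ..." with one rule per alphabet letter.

A->BA, B->C, C->A

  step 1 ⇒ step 2: ACC ⇒ BA·A·A
    A ↦ BA
    C ↦ A
  step 0 ⇒ step 1: CBB ⇒ A·C·C
    B ↦ C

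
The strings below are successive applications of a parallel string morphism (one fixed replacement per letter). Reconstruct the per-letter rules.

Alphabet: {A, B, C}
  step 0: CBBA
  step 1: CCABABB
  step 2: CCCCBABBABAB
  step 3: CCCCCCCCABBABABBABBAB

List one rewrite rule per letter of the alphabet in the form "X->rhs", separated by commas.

A->B, B->AB, C->CC

  step 2 ⇒ step 3: CCCCBABBABAB ⇒ CC·CC·CC·CC·AB·B·AB·AB·B·AB·B·AB
    A ↦ B
    B ↦ AB
    C ↦ CC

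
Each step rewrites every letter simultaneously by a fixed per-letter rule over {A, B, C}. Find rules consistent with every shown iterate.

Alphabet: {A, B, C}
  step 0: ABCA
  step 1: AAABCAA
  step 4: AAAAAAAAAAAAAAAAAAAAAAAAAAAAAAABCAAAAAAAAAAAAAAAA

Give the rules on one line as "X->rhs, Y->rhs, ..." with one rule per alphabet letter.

A->AA, B->A, C->BC

  step 0 ⇒ step 1: ABCA ⇒ AA·A·BC·AA
    A ↦ AA
    B ↦ A
    C ↦ BC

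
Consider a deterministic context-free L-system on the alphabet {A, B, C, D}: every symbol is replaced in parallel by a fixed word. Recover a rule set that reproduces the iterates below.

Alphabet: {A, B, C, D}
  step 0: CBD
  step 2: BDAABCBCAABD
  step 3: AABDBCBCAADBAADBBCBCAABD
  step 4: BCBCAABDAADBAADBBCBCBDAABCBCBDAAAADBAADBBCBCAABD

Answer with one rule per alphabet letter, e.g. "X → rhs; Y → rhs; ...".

  step 3 ⇒ step 4: AABDBCBCAADBAADBBCBCAABD ⇒ BC·BC·AA·BD·AA·DB·AA·DB·BC·BC·BD·AA·BC·BC·BD·AA·AA·DB·AA·DB·BC·BC·AA·BD
    A ↦ BC
    B ↦ AA
    C ↦ DB
    D ↦ BD

A->BC, B->AA, C->DB, D->BD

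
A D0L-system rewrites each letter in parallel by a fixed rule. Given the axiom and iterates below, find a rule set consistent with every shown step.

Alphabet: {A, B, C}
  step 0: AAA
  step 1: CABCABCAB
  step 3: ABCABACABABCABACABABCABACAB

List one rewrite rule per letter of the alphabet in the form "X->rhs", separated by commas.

A->CAB, B->A, C->B

  step 0 ⇒ step 1: AAA ⇒ CAB·CAB·CAB
    A ↦ CAB
    B ↦ A  (constrained at step 1)
    C ↦ B  (constrained at step 1)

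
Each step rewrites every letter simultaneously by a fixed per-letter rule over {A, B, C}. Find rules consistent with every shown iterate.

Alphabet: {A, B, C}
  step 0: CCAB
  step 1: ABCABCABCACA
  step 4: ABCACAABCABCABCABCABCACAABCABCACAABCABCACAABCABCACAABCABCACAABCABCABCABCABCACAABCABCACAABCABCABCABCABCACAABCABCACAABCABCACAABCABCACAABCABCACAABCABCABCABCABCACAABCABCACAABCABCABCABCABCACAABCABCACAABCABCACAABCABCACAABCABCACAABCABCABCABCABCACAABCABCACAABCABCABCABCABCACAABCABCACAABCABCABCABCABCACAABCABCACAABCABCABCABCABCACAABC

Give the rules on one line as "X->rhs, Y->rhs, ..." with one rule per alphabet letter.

A->ABC, B->ACA, C->ABC

  step 0 ⇒ step 1: CCAB ⇒ ABC·ABC·ABC·ACA
    A ↦ ABC
    B ↦ ACA
    C ↦ ABC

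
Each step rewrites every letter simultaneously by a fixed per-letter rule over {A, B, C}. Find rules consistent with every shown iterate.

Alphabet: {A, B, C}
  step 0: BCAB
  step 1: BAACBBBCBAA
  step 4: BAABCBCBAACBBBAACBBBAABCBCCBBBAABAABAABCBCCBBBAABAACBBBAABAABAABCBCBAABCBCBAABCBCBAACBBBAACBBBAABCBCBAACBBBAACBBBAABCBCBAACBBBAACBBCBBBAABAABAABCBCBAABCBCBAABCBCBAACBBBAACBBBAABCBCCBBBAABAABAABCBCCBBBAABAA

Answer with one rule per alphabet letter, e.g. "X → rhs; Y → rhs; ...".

  step 0 ⇒ step 1: BCAB ⇒ BAA·CBB·BC·BAA
    A ↦ BC
    B ↦ BAA
    C ↦ CBB

A->BC, B->BAA, C->CBB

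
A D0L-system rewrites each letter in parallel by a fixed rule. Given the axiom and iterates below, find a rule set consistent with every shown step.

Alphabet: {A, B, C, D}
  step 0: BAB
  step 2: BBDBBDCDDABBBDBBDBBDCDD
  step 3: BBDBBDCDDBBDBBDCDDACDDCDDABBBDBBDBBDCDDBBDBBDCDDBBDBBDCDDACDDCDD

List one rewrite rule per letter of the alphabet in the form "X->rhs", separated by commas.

A->AB, B->BBD, C->A, D->CDD

  step 2 ⇒ step 3: BBDBBDCDDABBBDBBDBBDCDD ⇒ BBD·BBD·CDD·BBD·BBD·CDD·A·CDD·CDD·AB·BBD·BBD·BBD·CDD·BBD·BBD·CDD·BBD·BBD·CDD·A·CDD·CDD
    A ↦ AB
    B ↦ BBD
    C ↦ A
    D ↦ CDD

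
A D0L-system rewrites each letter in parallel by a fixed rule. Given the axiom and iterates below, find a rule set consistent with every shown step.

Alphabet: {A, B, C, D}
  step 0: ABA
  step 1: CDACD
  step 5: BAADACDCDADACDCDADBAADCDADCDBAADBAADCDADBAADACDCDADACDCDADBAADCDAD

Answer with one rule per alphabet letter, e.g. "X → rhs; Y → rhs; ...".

A->CD, B->A, C->BA, D->AD

  step 0 ⇒ step 1: ABA ⇒ CD·A·CD
    A ↦ CD
    B ↦ A
    C ↦ BA  (constrained at step 1)
    D ↦ AD  (constrained at step 1)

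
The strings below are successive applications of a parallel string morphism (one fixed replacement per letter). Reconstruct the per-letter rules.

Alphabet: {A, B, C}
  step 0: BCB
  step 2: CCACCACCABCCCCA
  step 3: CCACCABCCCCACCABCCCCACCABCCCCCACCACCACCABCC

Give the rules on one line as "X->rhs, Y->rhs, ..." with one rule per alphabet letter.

A->BCC, B->C, C->CCA

  step 2 ⇒ step 3: CCACCACCABCCCCA ⇒ CCA·CCA·BCC·CCA·CCA·BCC·CCA·CCA·BCC·C·CCA·CCA·CCA·CCA·BCC
    A ↦ BCC
    B ↦ C
    C ↦ CCA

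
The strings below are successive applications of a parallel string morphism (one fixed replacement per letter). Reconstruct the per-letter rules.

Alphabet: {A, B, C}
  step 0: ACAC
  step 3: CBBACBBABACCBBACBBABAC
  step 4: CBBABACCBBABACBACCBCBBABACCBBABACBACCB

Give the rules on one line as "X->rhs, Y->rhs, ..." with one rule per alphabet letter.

  step 3 ⇒ step 4: CBBACBBABACCBBACBBABAC ⇒ CB·BA·BA·C·CB·BA·BA·C·BA·C·CB·CB·BA·BA·C·CB·BA·BA·C·BA·C·CB
    A ↦ C
    B ↦ BA
    C ↦ CB

A->C, B->BA, C->CB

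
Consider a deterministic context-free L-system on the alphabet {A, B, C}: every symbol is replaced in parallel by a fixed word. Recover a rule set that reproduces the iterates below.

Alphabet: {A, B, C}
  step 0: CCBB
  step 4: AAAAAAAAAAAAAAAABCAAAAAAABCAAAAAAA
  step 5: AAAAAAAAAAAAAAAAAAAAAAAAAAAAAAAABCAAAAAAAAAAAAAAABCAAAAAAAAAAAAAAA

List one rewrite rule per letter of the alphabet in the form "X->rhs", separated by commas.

  step 4 ⇒ step 5: AAAAAAAAAAAAAAAABCAAAAAAABCAAAAAAA ⇒ AA·AA·AA·AA·AA·AA·AA·AA·AA·AA·AA·AA·AA·AA·AA·AA·BC·A·AA·AA·AA·AA·AA·AA·AA·BC·A·AA·AA·AA·AA·AA·AA·AA
    A ↦ AA
    B ↦ BC
    C ↦ A

A->AA, B->BC, C->A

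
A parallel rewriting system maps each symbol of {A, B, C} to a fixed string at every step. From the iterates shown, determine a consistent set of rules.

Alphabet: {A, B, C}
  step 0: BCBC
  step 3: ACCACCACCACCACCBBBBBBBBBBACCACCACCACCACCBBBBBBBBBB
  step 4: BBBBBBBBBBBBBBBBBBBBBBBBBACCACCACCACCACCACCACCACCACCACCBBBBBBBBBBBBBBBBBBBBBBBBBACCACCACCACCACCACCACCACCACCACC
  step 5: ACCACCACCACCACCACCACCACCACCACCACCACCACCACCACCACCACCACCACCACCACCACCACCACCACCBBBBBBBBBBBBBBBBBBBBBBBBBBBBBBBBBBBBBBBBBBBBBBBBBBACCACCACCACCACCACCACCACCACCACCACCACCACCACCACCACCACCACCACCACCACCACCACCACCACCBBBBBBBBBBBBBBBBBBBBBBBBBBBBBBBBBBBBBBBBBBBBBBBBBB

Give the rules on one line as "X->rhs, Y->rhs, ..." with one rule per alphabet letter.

A->B, B->ACC, C->BB

  step 4 ⇒ step 5: BBBBBBBBBBBBBBBBBBBBBBBBBACCACCACCACCACCACCACCACCACCACCBBBBBBBBBBBBBBBBBBBBBBBBBACCACCACCACCACCACCACCACCACCACC ⇒ ACC·ACC·ACC·ACC·ACC·ACC·ACC·ACC·ACC·ACC·ACC·ACC·ACC·ACC·ACC·ACC·ACC·ACC·ACC·ACC·ACC·ACC·ACC·ACC·ACC·B·BB·BB·B·BB·BB·B·BB·BB·B·BB·BB·B·BB·BB·B·BB·BB·B·BB·BB·B·BB·BB·B·BB·BB·B·BB·BB·ACC·ACC·ACC·ACC·ACC·ACC·ACC·ACC·ACC·ACC·ACC·ACC·ACC·ACC·ACC·ACC·ACC·ACC·ACC·ACC·ACC·ACC·ACC·ACC·ACC·B·BB·BB·B·BB·BB·B·BB·BB·B·BB·BB·B·BB·BB·B·BB·BB·B·BB·BB·B·BB·BB·B·BB·BB·B·BB·BB
    A ↦ B
    B ↦ ACC
    C ↦ BB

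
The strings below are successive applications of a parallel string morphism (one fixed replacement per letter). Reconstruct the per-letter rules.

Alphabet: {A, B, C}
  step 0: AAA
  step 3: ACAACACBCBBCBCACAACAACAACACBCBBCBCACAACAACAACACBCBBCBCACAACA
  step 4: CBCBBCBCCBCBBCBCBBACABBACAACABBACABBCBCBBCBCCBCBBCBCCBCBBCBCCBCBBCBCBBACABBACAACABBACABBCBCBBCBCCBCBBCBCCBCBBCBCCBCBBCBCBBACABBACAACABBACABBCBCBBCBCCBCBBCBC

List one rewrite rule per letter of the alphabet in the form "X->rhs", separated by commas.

  step 3 ⇒ step 4: ACAACACBCBBCBCACAACAACAACACBCBBCBCACAACAACAACACBCBBCBCACAACA ⇒ CBC·BB·CBC·CBC·BB·CBC·BB·ACA·BB·ACA·ACA·BB·ACA·BB·CBC·BB·CBC·CBC·BB·CBC·CBC·BB·CBC·CBC·BB·CBC·BB·ACA·BB·ACA·ACA·BB·ACA·BB·CBC·BB·CBC·CBC·BB·CBC·CBC·BB·CBC·CBC·BB·CBC·BB·ACA·BB·ACA·ACA·BB·ACA·BB·CBC·BB·CBC·CBC·BB·CBC
    A ↦ CBC
    B ↦ ACA
    C ↦ BB

A->CBC, B->ACA, C->BB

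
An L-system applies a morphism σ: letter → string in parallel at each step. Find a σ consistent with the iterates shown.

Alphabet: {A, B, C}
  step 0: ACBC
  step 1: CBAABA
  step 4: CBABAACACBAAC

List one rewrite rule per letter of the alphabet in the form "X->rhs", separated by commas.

A->C, B->A, C->BA

  step 0 ⇒ step 1: ACBC ⇒ C·BA·A·BA
    A ↦ C
    B ↦ A
    C ↦ BA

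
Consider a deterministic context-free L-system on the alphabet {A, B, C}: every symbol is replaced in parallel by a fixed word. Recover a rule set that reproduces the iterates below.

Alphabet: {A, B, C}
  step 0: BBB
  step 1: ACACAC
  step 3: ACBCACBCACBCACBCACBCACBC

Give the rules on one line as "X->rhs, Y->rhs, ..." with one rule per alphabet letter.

A->BC, B->AC, C->BC

  step 0 ⇒ step 1: BBB ⇒ AC·AC·AC
    B ↦ AC
    A ↦ BC  (constrained at step 1)
    C ↦ BC  (constrained at step 1)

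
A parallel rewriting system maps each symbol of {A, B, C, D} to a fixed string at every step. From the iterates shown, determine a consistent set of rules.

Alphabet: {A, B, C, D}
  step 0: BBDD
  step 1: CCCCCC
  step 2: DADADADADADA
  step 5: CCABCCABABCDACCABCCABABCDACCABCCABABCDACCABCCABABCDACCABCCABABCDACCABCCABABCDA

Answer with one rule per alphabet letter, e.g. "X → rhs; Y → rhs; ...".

  step 1 ⇒ step 2: CCCCCC ⇒ DA·DA·DA·DA·DA·DA
    C ↦ DA
    A ↦ AB  (constrained at step 2)
  step 0 ⇒ step 1: BBDD ⇒ C·C·CC·CC
    B ↦ C
  step 0 ⇒ step 1: BBDD ⇒ C·C·CC·CC
    D ↦ CC

A->AB, B->C, C->DA, D->CC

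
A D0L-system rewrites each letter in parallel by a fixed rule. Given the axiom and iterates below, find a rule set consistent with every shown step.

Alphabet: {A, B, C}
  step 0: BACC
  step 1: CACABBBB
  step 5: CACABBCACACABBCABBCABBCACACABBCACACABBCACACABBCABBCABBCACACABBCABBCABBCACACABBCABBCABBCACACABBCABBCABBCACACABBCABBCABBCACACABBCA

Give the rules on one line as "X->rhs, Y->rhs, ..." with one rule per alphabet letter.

  step 0 ⇒ step 1: BACC ⇒ CA·CA·BB·BB
    A ↦ CA
    B ↦ CA
    C ↦ BB

A->CA, B->CA, C->BB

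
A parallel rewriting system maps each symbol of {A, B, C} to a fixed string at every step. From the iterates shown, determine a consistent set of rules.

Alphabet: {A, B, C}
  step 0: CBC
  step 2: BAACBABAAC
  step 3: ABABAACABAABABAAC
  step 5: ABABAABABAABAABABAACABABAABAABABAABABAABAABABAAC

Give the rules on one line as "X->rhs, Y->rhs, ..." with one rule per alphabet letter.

  step 2 ⇒ step 3: BAACBABAAC ⇒ A·BA·BA·AC·A·BA·A·BA·BA·AC
    A ↦ BA
    B ↦ A
    C ↦ AC

A->BA, B->A, C->AC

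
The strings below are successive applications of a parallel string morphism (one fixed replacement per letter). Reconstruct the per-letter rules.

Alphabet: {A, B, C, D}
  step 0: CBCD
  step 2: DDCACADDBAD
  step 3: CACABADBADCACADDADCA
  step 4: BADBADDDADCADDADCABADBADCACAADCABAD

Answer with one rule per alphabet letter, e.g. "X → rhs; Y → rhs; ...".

  step 3 ⇒ step 4: CACABADBADCACADDADCA ⇒ B·AD·B·AD·DD·AD·CA·DD·AD·CA·B·AD·B·AD·CA·CA·AD·CA·B·AD
    A ↦ AD
    B ↦ DD
    C ↦ B
    D ↦ CA

A->AD, B->DD, C->B, D->CA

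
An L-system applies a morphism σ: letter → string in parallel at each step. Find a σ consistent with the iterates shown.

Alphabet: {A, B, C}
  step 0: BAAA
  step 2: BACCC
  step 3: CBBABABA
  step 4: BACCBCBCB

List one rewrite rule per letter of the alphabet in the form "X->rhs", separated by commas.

A->B, B->C, C->BA

  step 3 ⇒ step 4: CBBABABA ⇒ BA·C·C·B·C·B·C·B
    A ↦ B
    B ↦ C
    C ↦ BA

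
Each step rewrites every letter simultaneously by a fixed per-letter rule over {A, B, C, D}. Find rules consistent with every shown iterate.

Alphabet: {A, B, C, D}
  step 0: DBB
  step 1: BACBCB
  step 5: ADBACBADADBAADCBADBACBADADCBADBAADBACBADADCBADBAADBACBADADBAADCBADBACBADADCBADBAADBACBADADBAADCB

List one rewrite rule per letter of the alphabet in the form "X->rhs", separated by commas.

  step 0 ⇒ step 1: DBB ⇒ BA·CB·CB
    B ↦ CB
    D ↦ BA
    A ↦ AD  (constrained at step 1)
    C ↦ AD  (constrained at step 1)

A->AD, B->CB, C->AD, D->BA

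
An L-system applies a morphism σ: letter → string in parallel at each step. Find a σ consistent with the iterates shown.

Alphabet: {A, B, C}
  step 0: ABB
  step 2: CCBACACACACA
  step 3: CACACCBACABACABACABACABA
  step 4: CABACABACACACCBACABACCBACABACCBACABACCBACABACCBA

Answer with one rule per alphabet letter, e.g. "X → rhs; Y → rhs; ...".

A->BA, B->CC, C->CA

  step 3 ⇒ step 4: CACACCBACABACABACABACABA ⇒ CA·BA·CA·BA·CA·CA·CC·BA·CA·BA·CC·BA·CA·BA·CC·BA·CA·BA·CC·BA·CA·BA·CC·BA
    A ↦ BA
    B ↦ CC
    C ↦ CA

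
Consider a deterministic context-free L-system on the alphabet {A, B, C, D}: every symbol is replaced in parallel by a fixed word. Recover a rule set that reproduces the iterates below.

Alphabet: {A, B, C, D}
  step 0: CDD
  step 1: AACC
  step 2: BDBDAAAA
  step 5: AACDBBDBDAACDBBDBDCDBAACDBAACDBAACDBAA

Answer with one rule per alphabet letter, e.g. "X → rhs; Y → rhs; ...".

A->BD, B->DB, C->AA, D->C

  step 1 ⇒ step 2: AACC ⇒ BD·BD·AA·AA
    A ↦ BD
    C ↦ AA
    B ↦ DB  (constrained at step 2)
  step 0 ⇒ step 1: CDD ⇒ AA·C·C
    D ↦ C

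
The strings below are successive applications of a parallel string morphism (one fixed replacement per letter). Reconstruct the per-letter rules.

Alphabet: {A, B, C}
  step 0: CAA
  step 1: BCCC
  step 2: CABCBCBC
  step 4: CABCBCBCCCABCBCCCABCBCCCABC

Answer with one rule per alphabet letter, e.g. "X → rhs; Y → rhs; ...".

A->C, B->CA, C->BC

  step 1 ⇒ step 2: BCCC ⇒ CA·BC·BC·BC
    B ↦ CA
    C ↦ BC
  step 0 ⇒ step 1: CAA ⇒ BC·C·C
    A ↦ C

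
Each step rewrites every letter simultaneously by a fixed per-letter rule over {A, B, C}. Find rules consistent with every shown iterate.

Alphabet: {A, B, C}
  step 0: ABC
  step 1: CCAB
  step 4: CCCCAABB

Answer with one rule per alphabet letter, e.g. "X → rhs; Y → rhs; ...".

  step 0 ⇒ step 1: ABC ⇒ CC·A·B
    A ↦ CC
    B ↦ A
    C ↦ B

A->CC, B->A, C->B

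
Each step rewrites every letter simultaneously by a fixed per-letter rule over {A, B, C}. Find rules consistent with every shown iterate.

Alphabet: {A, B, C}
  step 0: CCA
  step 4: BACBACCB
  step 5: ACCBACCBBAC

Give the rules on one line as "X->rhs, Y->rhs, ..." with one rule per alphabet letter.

A->C, B->AC, C->B

  step 4 ⇒ step 5: BACBACCB ⇒ AC·C·B·AC·C·B·B·AC
    A ↦ C
    B ↦ AC
    C ↦ B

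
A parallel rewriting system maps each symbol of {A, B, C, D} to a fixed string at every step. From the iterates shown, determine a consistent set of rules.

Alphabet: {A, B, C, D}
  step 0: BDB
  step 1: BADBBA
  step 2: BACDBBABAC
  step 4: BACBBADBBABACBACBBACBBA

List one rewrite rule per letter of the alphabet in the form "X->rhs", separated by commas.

  step 1 ⇒ step 2: BADBBA ⇒ BA·C·DB·BA·BA·C
    A ↦ C
    B ↦ BA
    D ↦ DB
    C ↦ B  (constrained at step 2)

A->C, B->BA, C->B, D->DB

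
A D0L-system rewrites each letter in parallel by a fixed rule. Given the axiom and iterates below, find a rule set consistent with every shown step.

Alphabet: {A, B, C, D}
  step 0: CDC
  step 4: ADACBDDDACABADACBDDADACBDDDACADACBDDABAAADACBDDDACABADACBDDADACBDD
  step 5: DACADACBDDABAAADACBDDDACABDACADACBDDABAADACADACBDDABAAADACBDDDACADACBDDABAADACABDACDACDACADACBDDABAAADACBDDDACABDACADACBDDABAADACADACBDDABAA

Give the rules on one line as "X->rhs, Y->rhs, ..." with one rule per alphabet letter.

A->DAC, B->AB, C->BDD, D->A

  step 4 ⇒ step 5: ADACBDDDACABADACBDDADACBDDDACADACBDDABAAADACBDDDACABADACBDDADACBDD ⇒ DAC·A·DAC·BDD·AB·A·A·A·DAC·BDD·DAC·AB·DAC·A·DAC·BDD·AB·A·A·DAC·A·DAC·BDD·AB·A·A·A·DAC·BDD·DAC·A·DAC·BDD·AB·A·A·DAC·AB·DAC·DAC·DAC·A·DAC·BDD·AB·A·A·A·DAC·BDD·DAC·AB·DAC·A·DAC·BDD·AB·A·A·DAC·A·DAC·BDD·AB·A·A
    A ↦ DAC
    B ↦ AB
    C ↦ BDD
    D ↦ A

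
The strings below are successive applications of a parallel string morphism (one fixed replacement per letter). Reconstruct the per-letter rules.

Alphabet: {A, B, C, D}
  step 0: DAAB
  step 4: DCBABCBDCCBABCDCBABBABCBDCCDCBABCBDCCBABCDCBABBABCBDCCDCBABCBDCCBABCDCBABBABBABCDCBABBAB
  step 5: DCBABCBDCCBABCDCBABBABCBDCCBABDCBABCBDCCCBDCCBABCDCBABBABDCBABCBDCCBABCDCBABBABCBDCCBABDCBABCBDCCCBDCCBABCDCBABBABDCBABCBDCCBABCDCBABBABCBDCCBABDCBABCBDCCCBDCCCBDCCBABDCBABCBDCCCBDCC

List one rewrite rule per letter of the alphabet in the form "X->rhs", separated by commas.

A->BDC, B->C, C->BAB, D->DC

  step 4 ⇒ step 5: DCBABCBDCCBABCDCBABBABCBDCCDCBABCBDCCBABCDCBABBABCBDCCDCBABCBDCCBABCDCBABBABBABCDCBABBAB ⇒ DC·BAB·C·BDC·C·BAB·C·DC·BAB·BAB·C·BDC·C·BAB·DC·BAB·C·BDC·C·C·BDC·C·BAB·C·DC·BAB·BAB·DC·BAB·C·BDC·C·BAB·C·DC·BAB·BAB·C·BDC·C·BAB·DC·BAB·C·BDC·C·C·BDC·C·BAB·C·DC·BAB·BAB·DC·BAB·C·BDC·C·BAB·C·DC·BAB·BAB·C·BDC·C·BAB·DC·BAB·C·BDC·C·C·BDC·C·C·BDC·C·BAB·DC·BAB·C·BDC·C·C·BDC·C
    A ↦ BDC
    B ↦ C
    C ↦ BAB
    D ↦ DC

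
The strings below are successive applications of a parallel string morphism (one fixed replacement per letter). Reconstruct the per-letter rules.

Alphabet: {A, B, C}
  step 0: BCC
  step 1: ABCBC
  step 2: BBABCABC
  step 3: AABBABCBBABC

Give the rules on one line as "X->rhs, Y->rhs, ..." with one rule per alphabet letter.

A->BB, B->A, C->BC

  step 2 ⇒ step 3: BBABCABC ⇒ A·A·BB·A·BC·BB·A·BC
    A ↦ BB
    B ↦ A
    C ↦ BC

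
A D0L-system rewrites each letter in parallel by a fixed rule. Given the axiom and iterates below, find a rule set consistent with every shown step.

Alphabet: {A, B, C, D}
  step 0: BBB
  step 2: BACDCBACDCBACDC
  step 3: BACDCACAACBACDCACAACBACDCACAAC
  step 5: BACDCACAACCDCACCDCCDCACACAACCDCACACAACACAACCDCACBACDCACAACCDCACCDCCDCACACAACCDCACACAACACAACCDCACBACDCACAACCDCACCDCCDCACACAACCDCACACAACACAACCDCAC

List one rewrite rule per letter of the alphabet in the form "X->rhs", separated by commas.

  step 2 ⇒ step 3: BACDCBACDCBACDC ⇒ BA·CDC·AC·A·AC·BA·CDC·AC·A·AC·BA·CDC·AC·A·AC
    A ↦ CDC
    B ↦ BA
    C ↦ AC
    D ↦ A

A->CDC, B->BA, C->AC, D->A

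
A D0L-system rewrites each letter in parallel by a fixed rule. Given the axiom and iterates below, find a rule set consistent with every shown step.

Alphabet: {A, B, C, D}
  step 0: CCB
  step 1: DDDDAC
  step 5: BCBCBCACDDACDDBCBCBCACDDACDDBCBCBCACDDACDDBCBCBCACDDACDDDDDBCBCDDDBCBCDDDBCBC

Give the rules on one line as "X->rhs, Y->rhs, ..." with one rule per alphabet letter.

  step 0 ⇒ step 1: CCB ⇒ DD·DD·AC
    B ↦ AC
    C ↦ DD
    A ↦ D  (constrained at step 1)
    D ↦ BC  (constrained at step 1)

A->D, B->AC, C->DD, D->BC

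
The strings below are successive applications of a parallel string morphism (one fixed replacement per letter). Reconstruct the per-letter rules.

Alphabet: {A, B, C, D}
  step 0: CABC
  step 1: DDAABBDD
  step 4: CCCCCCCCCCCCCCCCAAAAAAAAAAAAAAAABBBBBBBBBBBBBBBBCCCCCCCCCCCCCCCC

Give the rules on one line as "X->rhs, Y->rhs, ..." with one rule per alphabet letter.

A->AA, B->BB, C->DD, D->CC

  step 0 ⇒ step 1: CABC ⇒ DD·AA·BB·DD
    A ↦ AA
    B ↦ BB
    C ↦ DD
    D ↦ CC  (constrained at step 1)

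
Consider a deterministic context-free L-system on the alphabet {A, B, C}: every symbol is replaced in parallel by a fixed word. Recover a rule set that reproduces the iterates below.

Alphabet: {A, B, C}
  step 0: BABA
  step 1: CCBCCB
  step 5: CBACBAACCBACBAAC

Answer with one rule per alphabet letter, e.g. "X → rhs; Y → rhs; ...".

A->CB, B->C, C->A

  step 0 ⇒ step 1: BABA ⇒ C·CB·C·CB
    A ↦ CB
    B ↦ C
    C ↦ A  (constrained at step 1)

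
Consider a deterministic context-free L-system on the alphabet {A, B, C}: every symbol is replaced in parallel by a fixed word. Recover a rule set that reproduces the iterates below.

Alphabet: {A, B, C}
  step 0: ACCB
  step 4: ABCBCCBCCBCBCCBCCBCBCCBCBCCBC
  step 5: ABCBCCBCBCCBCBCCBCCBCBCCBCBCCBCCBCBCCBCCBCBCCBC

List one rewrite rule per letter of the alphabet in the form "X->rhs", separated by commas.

A->AB, B->C, C->BC

  step 4 ⇒ step 5: ABCBCCBCCBCBCCBCCBCBCCBCBCCBC ⇒ AB·C·BC·C·BC·BC·C·BC·BC·C·BC·C·BC·BC·C·BC·BC·C·BC·C·BC·BC·C·BC·C·BC·BC·C·BC
    A ↦ AB
    B ↦ C
    C ↦ BC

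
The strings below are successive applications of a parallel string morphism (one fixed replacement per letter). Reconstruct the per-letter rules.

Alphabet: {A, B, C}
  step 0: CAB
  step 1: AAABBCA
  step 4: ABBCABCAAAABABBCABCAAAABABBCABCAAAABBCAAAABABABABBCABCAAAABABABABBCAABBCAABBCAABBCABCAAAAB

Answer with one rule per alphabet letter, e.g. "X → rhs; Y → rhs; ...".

A->AB, B->BCA, C->AA

  step 0 ⇒ step 1: CAB ⇒ AA·AB·BCA
    A ↦ AB
    B ↦ BCA
    C ↦ AA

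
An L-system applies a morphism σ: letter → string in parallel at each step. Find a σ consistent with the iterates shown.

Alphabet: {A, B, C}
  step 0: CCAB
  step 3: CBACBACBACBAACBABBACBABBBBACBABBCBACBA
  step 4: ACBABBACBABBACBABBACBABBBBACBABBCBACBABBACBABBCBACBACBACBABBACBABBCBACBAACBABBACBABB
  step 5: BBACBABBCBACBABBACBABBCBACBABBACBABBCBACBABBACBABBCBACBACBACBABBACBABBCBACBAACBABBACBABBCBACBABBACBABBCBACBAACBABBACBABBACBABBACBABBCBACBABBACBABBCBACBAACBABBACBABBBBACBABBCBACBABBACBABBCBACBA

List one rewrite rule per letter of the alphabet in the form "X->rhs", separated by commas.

A->BB, B->CBA, C->A

  step 4 ⇒ step 5: ACBABBACBABBACBABBACBABBBBACBABBCBACBABBACBABBCBACBACBACBABBACBABBCBACBAACBABBACBABB ⇒ BB·A·CBA·BB·CBA·CBA·BB·A·CBA·BB·CBA·CBA·BB·A·CBA·BB·CBA·CBA·BB·A·CBA·BB·CBA·CBA·CBA·CBA·BB·A·CBA·BB·CBA·CBA·A·CBA·BB·A·CBA·BB·CBA·CBA·BB·A·CBA·BB·CBA·CBA·A·CBA·BB·A·CBA·BB·A·CBA·BB·A·CBA·BB·CBA·CBA·BB·A·CBA·BB·CBA·CBA·A·CBA·BB·A·CBA·BB·BB·A·CBA·BB·CBA·CBA·BB·A·CBA·BB·CBA·CBA
    A ↦ BB
    B ↦ CBA
    C ↦ A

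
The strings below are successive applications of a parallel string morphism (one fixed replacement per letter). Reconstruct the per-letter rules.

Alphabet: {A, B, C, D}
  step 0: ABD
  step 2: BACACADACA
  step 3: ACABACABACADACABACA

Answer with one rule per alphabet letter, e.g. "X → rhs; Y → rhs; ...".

  step 2 ⇒ step 3: BACACADACA ⇒ A·CA·BA·CA·BA·CA·DA·CA·BA·CA
    A ↦ CA
    B ↦ A
    C ↦ BA
    D ↦ DA

A->CA, B->A, C->BA, D->DA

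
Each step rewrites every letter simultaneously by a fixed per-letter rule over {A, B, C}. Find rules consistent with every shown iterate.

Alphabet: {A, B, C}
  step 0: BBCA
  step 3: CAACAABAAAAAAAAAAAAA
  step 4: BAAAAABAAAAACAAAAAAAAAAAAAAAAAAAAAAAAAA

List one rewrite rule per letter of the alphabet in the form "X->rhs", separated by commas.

A->AA, B->C, C->BA

  step 3 ⇒ step 4: CAACAABAAAAAAAAAAAAA ⇒ BA·AA·AA·BA·AA·AA·C·AA·AA·AA·AA·AA·AA·AA·AA·AA·AA·AA·AA·AA
    A ↦ AA
    B ↦ C
    C ↦ BA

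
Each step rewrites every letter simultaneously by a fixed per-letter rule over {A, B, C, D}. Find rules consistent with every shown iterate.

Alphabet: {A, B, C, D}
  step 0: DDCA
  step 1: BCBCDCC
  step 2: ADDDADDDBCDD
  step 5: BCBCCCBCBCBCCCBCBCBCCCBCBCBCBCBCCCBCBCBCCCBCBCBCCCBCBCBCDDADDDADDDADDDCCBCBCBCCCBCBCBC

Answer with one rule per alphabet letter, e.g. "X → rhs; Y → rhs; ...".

A->CC, B->ADD, C->D, D->BC

  step 1 ⇒ step 2: BCBCDCC ⇒ ADD·D·ADD·D·BC·D·D
    B ↦ ADD
    C ↦ D
    D ↦ BC
  step 0 ⇒ step 1: DDCA ⇒ BC·BC·D·CC
    A ↦ CC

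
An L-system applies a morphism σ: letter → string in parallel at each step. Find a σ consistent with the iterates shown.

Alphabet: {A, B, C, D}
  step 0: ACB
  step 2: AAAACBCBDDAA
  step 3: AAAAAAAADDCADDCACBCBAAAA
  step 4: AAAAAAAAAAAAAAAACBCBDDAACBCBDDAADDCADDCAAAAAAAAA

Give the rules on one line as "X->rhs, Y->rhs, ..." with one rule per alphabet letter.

  step 3 ⇒ step 4: AAAAAAAADDCADDCACBCBAAAA ⇒ AA·AA·AA·AA·AA·AA·AA·AA·CB·CB·DD·AA·CB·CB·DD·AA·DD·CA·DD·CA·AA·AA·AA·AA
    A ↦ AA
    B ↦ CA
    C ↦ DD
    D ↦ CB

A->AA, B->CA, C->DD, D->CB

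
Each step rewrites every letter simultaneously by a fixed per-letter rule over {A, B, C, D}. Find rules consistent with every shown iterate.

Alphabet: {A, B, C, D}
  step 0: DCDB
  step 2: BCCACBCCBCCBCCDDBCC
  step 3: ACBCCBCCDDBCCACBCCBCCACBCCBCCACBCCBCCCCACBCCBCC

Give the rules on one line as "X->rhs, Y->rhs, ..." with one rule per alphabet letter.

  step 2 ⇒ step 3: BCCACBCCBCCBCCDDBCC ⇒ AC·BCC·BCC·DD·BCC·AC·BCC·BCC·AC·BCC·BCC·AC·BCC·BCC·C·C·AC·BCC·BCC
    A ↦ DD
    B ↦ AC
    C ↦ BCC
    D ↦ C

A->DD, B->AC, C->BCC, D->C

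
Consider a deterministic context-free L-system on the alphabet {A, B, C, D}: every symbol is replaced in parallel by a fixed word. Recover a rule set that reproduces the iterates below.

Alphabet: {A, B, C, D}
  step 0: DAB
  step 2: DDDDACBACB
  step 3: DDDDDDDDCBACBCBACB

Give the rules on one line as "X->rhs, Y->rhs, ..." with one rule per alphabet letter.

A->CB, B->CB, C->A, D->DD

  step 2 ⇒ step 3: DDDDACBACB ⇒ DD·DD·DD·DD·CB·A·CB·CB·A·CB
    A ↦ CB
    B ↦ CB
    C ↦ A
    D ↦ DD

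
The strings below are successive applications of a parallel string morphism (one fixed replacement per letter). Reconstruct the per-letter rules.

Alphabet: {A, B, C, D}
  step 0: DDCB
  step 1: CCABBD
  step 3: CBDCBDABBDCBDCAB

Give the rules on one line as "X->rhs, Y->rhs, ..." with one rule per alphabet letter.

A->C, B->BD, C->AB, D->C

  step 0 ⇒ step 1: DDCB ⇒ C·C·AB·BD
    B ↦ BD
    C ↦ AB
    D ↦ C
    A ↦ C  (constrained at step 1)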